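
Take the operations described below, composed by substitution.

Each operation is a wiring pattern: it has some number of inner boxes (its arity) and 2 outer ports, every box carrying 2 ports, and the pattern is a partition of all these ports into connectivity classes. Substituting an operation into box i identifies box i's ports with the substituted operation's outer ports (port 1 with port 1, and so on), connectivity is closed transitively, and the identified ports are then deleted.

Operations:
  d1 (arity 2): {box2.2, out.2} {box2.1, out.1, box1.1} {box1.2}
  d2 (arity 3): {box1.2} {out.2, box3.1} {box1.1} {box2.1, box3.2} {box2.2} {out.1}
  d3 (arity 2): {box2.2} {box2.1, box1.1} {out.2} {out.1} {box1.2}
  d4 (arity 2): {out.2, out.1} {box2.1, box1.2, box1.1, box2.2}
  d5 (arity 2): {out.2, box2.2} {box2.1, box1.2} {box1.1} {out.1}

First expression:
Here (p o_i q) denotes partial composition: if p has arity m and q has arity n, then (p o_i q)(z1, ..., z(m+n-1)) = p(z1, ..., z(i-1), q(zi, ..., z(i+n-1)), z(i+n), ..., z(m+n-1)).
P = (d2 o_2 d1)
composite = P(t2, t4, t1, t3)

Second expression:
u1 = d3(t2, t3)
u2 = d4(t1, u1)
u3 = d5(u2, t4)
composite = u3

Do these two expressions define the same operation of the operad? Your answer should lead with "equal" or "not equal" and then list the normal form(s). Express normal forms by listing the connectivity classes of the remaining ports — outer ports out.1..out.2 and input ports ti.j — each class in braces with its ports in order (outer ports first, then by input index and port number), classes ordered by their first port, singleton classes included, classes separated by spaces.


not equal: they reduce to {out.1} {out.2, t3.1} {t1.1, t3.2, t4.1} {t1.2} {t2.1} {t2.2} {t4.2} and {out.1} {out.2, t4.2} {t1.1, t1.2} {t2.1, t3.1} {t2.2} {t3.2} {t4.1}


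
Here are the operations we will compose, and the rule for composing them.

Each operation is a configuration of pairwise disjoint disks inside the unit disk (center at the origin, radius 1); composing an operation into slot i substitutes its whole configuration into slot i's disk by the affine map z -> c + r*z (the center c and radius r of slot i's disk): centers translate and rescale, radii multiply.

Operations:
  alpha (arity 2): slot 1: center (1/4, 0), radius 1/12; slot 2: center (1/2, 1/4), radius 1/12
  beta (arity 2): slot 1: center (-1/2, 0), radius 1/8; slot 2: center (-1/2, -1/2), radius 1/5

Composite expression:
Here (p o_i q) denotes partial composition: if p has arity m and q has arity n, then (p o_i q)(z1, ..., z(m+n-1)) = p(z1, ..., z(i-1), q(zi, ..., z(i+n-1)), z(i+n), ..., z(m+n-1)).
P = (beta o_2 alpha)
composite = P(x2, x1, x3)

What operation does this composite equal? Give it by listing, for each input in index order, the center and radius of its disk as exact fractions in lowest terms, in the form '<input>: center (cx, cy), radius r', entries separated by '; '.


x1: center (-9/20, -1/2), radius 1/60; x2: center (-1/2, 0), radius 1/8; x3: center (-2/5, -9/20), radius 1/60

Follow each x-input down from beta: c' goes to c + r*c', radius to r*r'.
x2 passes through 1 substitution, ending at center (-1/2, 0), radius 1/8
x1 passes through 2 substitutions, ending at center (-9/20, -1/2), radius 1/60
x3 passes through 2 substitutions, ending at center (-2/5, -9/20), radius 1/60


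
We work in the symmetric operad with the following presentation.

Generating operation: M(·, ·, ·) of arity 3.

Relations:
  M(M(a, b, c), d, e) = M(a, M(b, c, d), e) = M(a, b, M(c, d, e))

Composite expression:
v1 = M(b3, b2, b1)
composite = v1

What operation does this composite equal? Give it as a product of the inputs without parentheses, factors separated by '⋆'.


The M-tree's shape is irrelevant; the b-reading-order decides.
M(b3, b2, b1) collapses to b3 ⋆ b2 ⋆ b1

b3 ⋆ b2 ⋆ b1


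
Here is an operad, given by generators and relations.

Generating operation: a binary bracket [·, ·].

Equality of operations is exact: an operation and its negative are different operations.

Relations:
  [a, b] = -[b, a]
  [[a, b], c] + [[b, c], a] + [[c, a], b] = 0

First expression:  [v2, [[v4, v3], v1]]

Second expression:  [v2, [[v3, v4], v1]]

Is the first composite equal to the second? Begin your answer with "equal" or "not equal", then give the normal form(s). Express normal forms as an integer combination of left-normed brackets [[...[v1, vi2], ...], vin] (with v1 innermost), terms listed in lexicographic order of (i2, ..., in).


The first expression, normalized: -[[[v1, v3], v4], v2] + [[[v1, v4], v3], v2]
The second expression, normalized: [[[v1, v3], v4], v2] - [[[v1, v4], v3], v2]
Distinct normal forms: not equal.

not equal — first -[[[v1, v3], v4], v2] + [[[v1, v4], v3], v2], second [[[v1, v3], v4], v2] - [[[v1, v4], v3], v2]


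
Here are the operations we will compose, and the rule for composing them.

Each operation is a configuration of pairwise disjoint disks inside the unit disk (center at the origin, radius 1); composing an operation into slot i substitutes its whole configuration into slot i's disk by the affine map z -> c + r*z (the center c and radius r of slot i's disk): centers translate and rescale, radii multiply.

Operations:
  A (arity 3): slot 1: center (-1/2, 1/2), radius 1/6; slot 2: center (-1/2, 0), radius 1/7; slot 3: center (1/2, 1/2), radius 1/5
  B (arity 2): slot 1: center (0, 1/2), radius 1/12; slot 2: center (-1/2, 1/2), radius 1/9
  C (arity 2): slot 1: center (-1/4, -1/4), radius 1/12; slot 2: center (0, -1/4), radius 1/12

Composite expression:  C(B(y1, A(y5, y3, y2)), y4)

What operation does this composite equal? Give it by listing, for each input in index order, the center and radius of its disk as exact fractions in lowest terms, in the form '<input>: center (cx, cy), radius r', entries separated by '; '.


y1: center (-1/4, -5/24), radius 1/144; y2: center (-31/108, -11/54), radius 1/540; y3: center (-8/27, -5/24), radius 1/756; y4: center (0, -1/4), radius 1/12; y5: center (-8/27, -11/54), radius 1/648

Affine substitution under C: radii multiply and y-centers shift.
input y1: composing its 2 substitution steps yields center (-1/4, -5/24), radius 1/144
input y5: composing its 3 substitution steps yields center (-8/27, -11/54), radius 1/648
input y3: composing its 3 substitution steps yields center (-8/27, -5/24), radius 1/756
input y2: composing its 3 substitution steps yields center (-31/108, -11/54), radius 1/540
input y4: composing its 1 substitution step yields center (0, -1/4), radius 1/12


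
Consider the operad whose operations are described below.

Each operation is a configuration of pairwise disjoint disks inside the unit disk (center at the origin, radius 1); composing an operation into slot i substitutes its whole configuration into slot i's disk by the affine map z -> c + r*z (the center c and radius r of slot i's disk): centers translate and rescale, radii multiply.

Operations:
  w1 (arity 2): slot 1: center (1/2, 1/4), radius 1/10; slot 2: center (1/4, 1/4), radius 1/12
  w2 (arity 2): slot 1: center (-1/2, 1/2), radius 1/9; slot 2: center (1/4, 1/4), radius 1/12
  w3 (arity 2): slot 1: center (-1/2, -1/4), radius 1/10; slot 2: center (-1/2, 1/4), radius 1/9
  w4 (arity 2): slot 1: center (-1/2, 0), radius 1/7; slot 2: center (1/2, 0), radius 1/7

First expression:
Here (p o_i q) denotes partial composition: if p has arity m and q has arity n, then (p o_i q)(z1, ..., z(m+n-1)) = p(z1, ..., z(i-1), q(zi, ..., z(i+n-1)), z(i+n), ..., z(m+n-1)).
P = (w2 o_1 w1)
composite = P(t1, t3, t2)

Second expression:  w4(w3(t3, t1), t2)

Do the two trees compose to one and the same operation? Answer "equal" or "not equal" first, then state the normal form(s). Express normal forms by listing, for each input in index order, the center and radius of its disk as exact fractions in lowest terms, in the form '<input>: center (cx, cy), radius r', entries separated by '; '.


not equal; the first gives t1: center (-4/9, 19/36), radius 1/90; t2: center (1/4, 1/4), radius 1/12; t3: center (-17/36, 19/36), radius 1/108 and the second t1: center (-4/7, 1/28), radius 1/63; t2: center (1/2, 0), radius 1/7; t3: center (-4/7, -1/28), radius 1/70


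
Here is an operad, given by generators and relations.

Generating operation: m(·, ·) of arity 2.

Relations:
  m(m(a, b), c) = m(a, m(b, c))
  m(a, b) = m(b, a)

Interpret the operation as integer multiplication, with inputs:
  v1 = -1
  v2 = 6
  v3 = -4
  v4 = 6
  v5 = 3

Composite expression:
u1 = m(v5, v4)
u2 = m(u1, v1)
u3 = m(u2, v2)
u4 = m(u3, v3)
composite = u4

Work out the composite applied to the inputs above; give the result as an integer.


432

m(v5, v4) = 18
m(m(v5, v4), v1) = -18
m(m(m(v5, v4), v1), v2) = -108
m(m(m(m(v5, v4), v1), v2), v3) = 432


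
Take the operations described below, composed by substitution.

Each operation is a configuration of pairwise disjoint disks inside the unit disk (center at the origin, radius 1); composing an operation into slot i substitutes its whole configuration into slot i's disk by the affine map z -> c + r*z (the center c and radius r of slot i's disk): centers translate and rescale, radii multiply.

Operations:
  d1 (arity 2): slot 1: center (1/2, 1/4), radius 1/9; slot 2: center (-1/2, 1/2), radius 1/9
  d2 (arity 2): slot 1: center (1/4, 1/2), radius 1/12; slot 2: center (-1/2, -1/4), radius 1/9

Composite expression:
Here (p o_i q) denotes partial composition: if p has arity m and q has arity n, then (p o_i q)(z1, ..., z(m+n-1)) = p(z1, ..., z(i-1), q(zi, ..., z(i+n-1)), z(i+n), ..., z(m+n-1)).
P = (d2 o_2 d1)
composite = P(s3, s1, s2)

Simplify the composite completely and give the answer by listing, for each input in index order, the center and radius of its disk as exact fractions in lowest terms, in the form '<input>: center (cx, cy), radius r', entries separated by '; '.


s1: center (-4/9, -2/9), radius 1/81; s2: center (-5/9, -7/36), radius 1/81; s3: center (1/4, 1/2), radius 1/12

Follow each s-input down from d2: c' goes to c + r*c', radius to r*r'.
tracing s3 down its 1-map path: center (1/4, 1/2), radius 1/12
tracing s1 down its 2-map path: center (-4/9, -2/9), radius 1/81
tracing s2 down its 2-map path: center (-5/9, -7/36), radius 1/81


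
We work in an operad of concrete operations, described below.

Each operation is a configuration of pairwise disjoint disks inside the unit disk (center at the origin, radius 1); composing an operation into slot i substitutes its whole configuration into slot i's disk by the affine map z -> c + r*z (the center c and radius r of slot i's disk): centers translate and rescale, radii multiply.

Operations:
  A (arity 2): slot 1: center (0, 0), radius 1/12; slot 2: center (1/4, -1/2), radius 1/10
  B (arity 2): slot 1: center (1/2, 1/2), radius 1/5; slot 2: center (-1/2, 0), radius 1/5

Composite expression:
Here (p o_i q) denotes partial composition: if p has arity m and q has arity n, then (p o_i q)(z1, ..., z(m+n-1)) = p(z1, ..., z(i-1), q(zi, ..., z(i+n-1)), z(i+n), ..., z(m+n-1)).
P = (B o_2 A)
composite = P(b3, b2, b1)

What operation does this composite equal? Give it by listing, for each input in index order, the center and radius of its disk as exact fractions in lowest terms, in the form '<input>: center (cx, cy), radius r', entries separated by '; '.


b1: center (-9/20, -1/10), radius 1/50; b2: center (-1/2, 0), radius 1/60; b3: center (1/2, 1/2), radius 1/5


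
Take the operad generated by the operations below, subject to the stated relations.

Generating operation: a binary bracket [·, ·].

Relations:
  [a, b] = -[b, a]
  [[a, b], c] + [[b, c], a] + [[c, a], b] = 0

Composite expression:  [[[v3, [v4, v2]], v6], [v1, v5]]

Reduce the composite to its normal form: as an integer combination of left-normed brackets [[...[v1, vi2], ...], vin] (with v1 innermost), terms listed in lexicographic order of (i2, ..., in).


Skip Jacobi rewriting: expand, keep v1-initial words, read off terms.
Composite bracket: [[[v3, [v4, v2]], v6], [v1, v5]]
Under [a, b] = ab - ba we get 32 signed associative words (2^5 = 32).
Collect the words opening with v1:
  the word v1v5v2v4v3v6 carries sign -1 and contributes -[[[[[v1, v5], v2], v4], v3], v6]
  the word v1v5v3v2v4v6 carries sign +1 and contributes +[[[[[v1, v5], v3], v2], v4], v6]
  the word v1v5v3v4v2v6 carries sign -1 and contributes -[[[[[v1, v5], v3], v4], v2], v6]
  the word v1v5v4v2v3v6 carries sign +1 and contributes +[[[[[v1, v5], v4], v2], v3], v6]
  the word v1v5v6v2v4v3 carries sign +1 and contributes +[[[[[v1, v5], v6], v2], v4], v3]
  the word v1v5v6v3v2v4 carries sign -1 and contributes -[[[[[v1, v5], v6], v3], v2], v4]
  the word v1v5v6v3v4v2 carries sign +1 and contributes +[[[[[v1, v5], v6], v3], v4], v2]
  the word v1v5v6v4v2v3 carries sign -1 and contributes -[[[[[v1, v5], v6], v4], v2], v3]

-[[[[[v1, v5], v2], v4], v3], v6] + [[[[[v1, v5], v3], v2], v4], v6] - [[[[[v1, v5], v3], v4], v2], v6] + [[[[[v1, v5], v4], v2], v3], v6] + [[[[[v1, v5], v6], v2], v4], v3] - [[[[[v1, v5], v6], v3], v2], v4] + [[[[[v1, v5], v6], v3], v4], v2] - [[[[[v1, v5], v6], v4], v2], v3]


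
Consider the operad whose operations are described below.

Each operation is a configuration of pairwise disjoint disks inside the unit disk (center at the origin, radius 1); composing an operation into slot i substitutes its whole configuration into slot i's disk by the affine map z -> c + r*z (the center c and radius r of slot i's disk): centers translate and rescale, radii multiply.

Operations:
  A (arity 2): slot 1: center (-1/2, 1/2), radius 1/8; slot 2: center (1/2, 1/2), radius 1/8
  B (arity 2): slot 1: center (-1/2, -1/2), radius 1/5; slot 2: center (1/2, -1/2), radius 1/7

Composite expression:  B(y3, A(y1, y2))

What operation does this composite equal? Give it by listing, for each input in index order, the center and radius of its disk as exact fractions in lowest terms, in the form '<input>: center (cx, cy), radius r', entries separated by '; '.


Affine substitution under B: radii multiply and y-centers shift.
for y3, the 1-step affine chain lands on center (-1/2, -1/2), radius 1/5
for y1, the 2-step affine chain lands on center (3/7, -3/7), radius 1/56
for y2, the 2-step affine chain lands on center (4/7, -3/7), radius 1/56

y1: center (3/7, -3/7), radius 1/56; y2: center (4/7, -3/7), radius 1/56; y3: center (-1/2, -1/2), radius 1/5


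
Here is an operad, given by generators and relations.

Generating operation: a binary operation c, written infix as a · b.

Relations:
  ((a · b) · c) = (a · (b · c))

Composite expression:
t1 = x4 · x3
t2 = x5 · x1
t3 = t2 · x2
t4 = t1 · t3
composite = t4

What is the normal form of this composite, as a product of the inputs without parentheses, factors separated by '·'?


x4 · x3 · x5 · x1 · x2

Associativity of c dissolves the nesting; only the x-input order survives.
(x4 · x3) reduces to x4 · x3
(x5 · x1) reduces to x5 · x1
((x5 · x1) · x2) reduces to x5 · x1 · x2
((x4 · x3) · ((x5 · x1) · x2)) reduces to x4 · x3 · x5 · x1 · x2


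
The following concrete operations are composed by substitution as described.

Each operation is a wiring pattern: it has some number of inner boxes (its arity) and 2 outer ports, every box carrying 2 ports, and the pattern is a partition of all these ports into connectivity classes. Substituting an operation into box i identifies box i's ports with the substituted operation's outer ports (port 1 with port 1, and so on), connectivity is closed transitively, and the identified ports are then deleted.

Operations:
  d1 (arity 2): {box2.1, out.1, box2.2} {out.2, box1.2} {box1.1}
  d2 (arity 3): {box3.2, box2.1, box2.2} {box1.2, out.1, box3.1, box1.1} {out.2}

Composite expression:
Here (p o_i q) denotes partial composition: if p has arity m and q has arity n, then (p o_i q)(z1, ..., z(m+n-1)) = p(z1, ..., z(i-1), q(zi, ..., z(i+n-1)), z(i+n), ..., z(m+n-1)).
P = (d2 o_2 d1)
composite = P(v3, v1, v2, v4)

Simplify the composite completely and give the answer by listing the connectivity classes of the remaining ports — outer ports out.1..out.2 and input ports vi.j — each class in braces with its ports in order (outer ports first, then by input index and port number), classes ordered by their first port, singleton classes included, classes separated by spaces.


Treat the ports identified at d2 as solder joints: merge, then drop.
the subtree at d1 composes to {out.1, v2.1, v2.2} {out.2, v1.2} {v1.1} on (v1, v2); out.j = own outer ports
the subtree at d2 composes to {out.1, v3.1, v3.2, v4.1} {out.2} {v1.1} {v1.2, v2.1, v2.2, v4.2} on (v3, v1, v2, v4); out.j = own outer ports

{out.1, v3.1, v3.2, v4.1} {out.2} {v1.1} {v1.2, v2.1, v2.2, v4.2}


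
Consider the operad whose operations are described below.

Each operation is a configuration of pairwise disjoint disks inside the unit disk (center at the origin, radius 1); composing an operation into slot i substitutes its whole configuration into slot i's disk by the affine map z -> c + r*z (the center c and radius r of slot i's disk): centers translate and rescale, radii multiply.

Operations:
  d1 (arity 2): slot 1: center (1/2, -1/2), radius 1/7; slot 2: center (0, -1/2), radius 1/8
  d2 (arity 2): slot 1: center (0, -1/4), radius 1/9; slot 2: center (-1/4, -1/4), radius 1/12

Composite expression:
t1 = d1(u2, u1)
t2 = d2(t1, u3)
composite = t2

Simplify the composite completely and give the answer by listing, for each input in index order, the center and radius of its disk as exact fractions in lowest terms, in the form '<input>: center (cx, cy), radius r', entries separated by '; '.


u1: center (0, -11/36), radius 1/72; u2: center (1/18, -11/36), radius 1/63; u3: center (-1/4, -1/4), radius 1/12

Affine substitution under d2: radii multiply and u-centers shift.
input u2: applying the 2 nested substitutions gives center (1/18, -11/36), radius 1/63
input u1: applying the 2 nested substitutions gives center (0, -11/36), radius 1/72
input u3: applying the 1 nested substitution gives center (-1/4, -1/4), radius 1/12


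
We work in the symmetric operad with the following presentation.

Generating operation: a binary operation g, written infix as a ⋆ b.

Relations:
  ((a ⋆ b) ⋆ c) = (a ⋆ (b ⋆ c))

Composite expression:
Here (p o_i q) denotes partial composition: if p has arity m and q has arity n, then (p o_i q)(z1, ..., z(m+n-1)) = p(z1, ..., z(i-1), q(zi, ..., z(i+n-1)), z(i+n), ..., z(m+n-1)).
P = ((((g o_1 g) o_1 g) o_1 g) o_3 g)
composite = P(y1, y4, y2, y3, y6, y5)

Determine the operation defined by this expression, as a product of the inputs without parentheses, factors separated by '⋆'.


y1 ⋆ y4 ⋆ y2 ⋆ y3 ⋆ y6 ⋆ y5

The g-tree's shape is irrelevant; the y-reading-order decides.
(y1 ⋆ y4) unparenthesizes to y1 ⋆ y4
(y2 ⋆ y3) unparenthesizes to y2 ⋆ y3
((y1 ⋆ y4) ⋆ (y2 ⋆ y3)) unparenthesizes to y1 ⋆ y4 ⋆ y2 ⋆ y3
(((y1 ⋆ y4) ⋆ (y2 ⋆ y3)) ⋆ y6) unparenthesizes to y1 ⋆ y4 ⋆ y2 ⋆ y3 ⋆ y6
((((y1 ⋆ y4) ⋆ (y2 ⋆ y3)) ⋆ y6) ⋆ y5) unparenthesizes to y1 ⋆ y4 ⋆ y2 ⋆ y3 ⋆ y6 ⋆ y5


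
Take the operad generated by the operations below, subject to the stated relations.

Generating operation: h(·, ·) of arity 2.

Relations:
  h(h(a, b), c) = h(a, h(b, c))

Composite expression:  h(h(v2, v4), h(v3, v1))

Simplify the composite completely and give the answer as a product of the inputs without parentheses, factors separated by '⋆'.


v2 ⋆ v4 ⋆ v3 ⋆ v1


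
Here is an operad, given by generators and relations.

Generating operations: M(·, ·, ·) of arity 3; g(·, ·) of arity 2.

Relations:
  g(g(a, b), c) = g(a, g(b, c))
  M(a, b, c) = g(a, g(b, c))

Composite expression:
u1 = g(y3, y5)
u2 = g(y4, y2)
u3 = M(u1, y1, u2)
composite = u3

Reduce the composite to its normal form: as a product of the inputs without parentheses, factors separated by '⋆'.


y3 ⋆ y5 ⋆ y1 ⋆ y4 ⋆ y2

Every regrouping of M is equal, so read the y-inputs in written order.
g(y3, y5) collapses to y3 ⋆ y5
g(y4, y2) collapses to y4 ⋆ y2
M(g(y3, y5), y1, g(y4, y2)) collapses to y3 ⋆ y5 ⋆ y1 ⋆ y4 ⋆ y2


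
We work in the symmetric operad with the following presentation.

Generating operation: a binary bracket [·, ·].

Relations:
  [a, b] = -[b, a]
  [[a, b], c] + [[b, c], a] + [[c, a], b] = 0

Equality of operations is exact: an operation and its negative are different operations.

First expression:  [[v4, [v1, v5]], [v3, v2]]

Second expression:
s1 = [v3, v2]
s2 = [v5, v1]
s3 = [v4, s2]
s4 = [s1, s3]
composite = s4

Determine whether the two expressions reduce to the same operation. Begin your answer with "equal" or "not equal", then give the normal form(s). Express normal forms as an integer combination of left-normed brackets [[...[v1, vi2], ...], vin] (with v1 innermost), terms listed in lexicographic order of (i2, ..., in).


equal: each reduces to [[[[v1, v5], v4], v2], v3] - [[[[v1, v5], v4], v3], v2]

Reducing the first expression gives [[[[v1, v5], v4], v2], v3] - [[[[v1, v5], v4], v3], v2]
Reducing the second expression gives [[[[v1, v5], v4], v2], v3] - [[[[v1, v5], v4], v3], v2]
Identical normal forms: equal.


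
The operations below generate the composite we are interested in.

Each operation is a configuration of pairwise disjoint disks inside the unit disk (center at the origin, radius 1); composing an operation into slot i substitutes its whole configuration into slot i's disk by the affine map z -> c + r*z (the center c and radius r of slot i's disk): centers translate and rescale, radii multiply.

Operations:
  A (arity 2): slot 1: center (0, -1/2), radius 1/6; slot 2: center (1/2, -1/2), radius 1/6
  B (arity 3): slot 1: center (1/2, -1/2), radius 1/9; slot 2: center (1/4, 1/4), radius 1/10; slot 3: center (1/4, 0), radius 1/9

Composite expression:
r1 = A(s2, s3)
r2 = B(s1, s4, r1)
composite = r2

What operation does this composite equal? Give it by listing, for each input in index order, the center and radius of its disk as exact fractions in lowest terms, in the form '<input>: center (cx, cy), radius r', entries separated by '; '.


s1: center (1/2, -1/2), radius 1/9; s2: center (1/4, -1/18), radius 1/54; s3: center (11/36, -1/18), radius 1/54; s4: center (1/4, 1/4), radius 1/10

Follow each s-input down from B: c' goes to c + r*c', radius to r*r'.
input s1: composing its 1 substitution step yields center (1/2, -1/2), radius 1/9
input s4: composing its 1 substitution step yields center (1/4, 1/4), radius 1/10
input s2: composing its 2 substitution steps yields center (1/4, -1/18), radius 1/54
input s3: composing its 2 substitution steps yields center (11/36, -1/18), radius 1/54


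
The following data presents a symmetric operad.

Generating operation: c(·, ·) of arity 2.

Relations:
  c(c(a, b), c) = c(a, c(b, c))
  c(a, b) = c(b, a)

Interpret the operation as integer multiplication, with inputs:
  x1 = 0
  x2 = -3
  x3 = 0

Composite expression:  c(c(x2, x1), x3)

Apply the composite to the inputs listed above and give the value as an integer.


0

c(x2, x1) = 0
c(c(x2, x1), x3) = 0


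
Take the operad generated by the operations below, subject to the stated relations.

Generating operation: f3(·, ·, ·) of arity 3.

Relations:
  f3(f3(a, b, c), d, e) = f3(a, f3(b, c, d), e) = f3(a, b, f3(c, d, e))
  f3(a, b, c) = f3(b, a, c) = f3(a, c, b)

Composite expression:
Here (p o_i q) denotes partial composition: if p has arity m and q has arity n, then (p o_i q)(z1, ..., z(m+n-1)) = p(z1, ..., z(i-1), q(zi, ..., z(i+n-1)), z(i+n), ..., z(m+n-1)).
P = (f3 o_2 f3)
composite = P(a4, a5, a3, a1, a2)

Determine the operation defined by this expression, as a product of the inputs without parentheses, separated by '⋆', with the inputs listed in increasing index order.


a1 ⋆ a2 ⋆ a3 ⋆ a4 ⋆ a5

Reordering under f3 is free, so list the a-inputs canonically.
f3(a5, a3, a1) linearizes to a5 ⋆ a3 ⋆ a1
f3(a4, f3(a5, a3, a1), a2) linearizes to a4 ⋆ a5 ⋆ a3 ⋆ a1 ⋆ a2
the factors in increasing index order: a1 ⋆ a2 ⋆ a3 ⋆ a4 ⋆ a5


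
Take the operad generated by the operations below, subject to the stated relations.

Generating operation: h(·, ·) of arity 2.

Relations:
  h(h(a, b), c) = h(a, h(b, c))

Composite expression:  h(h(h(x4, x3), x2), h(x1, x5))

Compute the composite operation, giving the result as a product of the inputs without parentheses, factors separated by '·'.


Under associativity of h, the answer is the x's in reading order.
h(x4, x3) spells out as x4 · x3
h(h(x4, x3), x2) spells out as x4 · x3 · x2
h(x1, x5) spells out as x1 · x5
h(h(h(x4, x3), x2), h(x1, x5)) spells out as x4 · x3 · x2 · x1 · x5

x4 · x3 · x2 · x1 · x5


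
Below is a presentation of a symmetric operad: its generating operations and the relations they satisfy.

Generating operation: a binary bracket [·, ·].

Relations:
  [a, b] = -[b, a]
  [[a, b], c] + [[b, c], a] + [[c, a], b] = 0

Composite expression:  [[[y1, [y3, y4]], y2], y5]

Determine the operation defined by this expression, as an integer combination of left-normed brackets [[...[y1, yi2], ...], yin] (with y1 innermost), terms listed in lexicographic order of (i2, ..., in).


[[[[y1, y3], y4], y2], y5] - [[[[y1, y4], y3], y2], y5]

In the tensor algebra, words opening y1 carry the y1-anchored form.
Composite bracket: [[[y1, [y3, y4]], y2], y5]
Each bracket splits as ab - ba, giving 16 signed words (2^4 = 16).
Collect the words opening with y1:
  word y1y3y4y2y5 has sign +1, contributing +[[[[y1, y3], y4], y2], y5]
  word y1y4y3y2y5 has sign -1, contributing -[[[[y1, y4], y3], y2], y5]


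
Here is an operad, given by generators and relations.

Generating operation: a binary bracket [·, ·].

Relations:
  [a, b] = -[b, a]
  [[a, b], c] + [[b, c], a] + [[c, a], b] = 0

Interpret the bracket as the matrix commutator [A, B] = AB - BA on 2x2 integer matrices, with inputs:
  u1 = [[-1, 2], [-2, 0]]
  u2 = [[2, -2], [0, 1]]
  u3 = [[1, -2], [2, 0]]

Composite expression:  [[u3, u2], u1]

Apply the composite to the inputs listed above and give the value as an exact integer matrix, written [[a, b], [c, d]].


[[-4, 16], [14, 4]]

[u3, u2] = [[4, 0], [2, -4]]
[[u3, u2], u1] = [[-4, 16], [14, 4]]


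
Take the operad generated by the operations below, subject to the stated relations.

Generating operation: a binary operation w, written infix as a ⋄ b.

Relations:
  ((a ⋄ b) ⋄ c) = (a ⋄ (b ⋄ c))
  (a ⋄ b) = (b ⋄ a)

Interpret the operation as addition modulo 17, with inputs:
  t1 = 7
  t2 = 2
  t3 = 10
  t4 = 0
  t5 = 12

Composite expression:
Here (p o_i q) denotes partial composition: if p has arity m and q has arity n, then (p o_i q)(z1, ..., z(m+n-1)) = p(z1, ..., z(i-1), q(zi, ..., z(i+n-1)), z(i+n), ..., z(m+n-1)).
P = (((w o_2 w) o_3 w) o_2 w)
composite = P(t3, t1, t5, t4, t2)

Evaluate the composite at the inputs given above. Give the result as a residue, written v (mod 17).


14 (mod 17)

(t1 ⋄ t5) = 2
(t4 ⋄ t2) = 2
((t1 ⋄ t5) ⋄ (t4 ⋄ t2)) = 4
(t3 ⋄ ((t1 ⋄ t5) ⋄ (t4 ⋄ t2))) = 14


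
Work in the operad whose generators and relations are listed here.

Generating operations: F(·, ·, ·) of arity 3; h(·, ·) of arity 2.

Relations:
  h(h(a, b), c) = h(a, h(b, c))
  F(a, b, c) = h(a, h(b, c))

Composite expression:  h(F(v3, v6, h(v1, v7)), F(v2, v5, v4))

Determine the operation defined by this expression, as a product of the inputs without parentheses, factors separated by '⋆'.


Associativity of h dissolves the nesting; only the v-input order survives.
h(v1, v7) spells out as v1 ⋆ v7
F(v3, v6, h(v1, v7)) spells out as v3 ⋆ v6 ⋆ v1 ⋆ v7
F(v2, v5, v4) spells out as v2 ⋆ v5 ⋆ v4
h(F(v3, v6, h(v1, v7)), F(v2, v5, v4)) spells out as v3 ⋆ v6 ⋆ v1 ⋆ v7 ⋆ v2 ⋆ v5 ⋆ v4

v3 ⋆ v6 ⋆ v1 ⋆ v7 ⋆ v2 ⋆ v5 ⋆ v4


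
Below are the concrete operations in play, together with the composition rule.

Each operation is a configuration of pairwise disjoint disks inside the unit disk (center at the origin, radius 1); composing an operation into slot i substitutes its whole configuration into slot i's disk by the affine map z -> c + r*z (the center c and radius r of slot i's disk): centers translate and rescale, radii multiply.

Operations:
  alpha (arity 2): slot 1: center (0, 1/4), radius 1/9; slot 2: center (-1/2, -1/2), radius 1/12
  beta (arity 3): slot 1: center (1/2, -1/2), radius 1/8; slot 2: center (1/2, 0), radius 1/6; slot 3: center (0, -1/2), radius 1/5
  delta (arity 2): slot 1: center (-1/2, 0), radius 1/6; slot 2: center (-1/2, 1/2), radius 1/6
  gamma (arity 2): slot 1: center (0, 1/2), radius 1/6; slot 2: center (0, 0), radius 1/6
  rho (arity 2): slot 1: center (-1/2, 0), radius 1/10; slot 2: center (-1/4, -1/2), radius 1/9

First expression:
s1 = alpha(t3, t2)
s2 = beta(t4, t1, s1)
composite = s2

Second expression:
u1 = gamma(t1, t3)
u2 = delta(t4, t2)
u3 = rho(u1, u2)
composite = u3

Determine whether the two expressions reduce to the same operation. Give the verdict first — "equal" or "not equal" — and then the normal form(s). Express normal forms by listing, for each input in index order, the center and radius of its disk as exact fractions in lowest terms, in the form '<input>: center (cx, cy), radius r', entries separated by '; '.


not equal; first: t1: center (1/2, 0), radius 1/6; t2: center (-1/10, -3/5), radius 1/60; t3: center (0, -9/20), radius 1/45; t4: center (1/2, -1/2), radius 1/8; second: t1: center (-1/2, 1/20), radius 1/60; t2: center (-11/36, -4/9), radius 1/54; t3: center (-1/2, 0), radius 1/60; t4: center (-11/36, -1/2), radius 1/54


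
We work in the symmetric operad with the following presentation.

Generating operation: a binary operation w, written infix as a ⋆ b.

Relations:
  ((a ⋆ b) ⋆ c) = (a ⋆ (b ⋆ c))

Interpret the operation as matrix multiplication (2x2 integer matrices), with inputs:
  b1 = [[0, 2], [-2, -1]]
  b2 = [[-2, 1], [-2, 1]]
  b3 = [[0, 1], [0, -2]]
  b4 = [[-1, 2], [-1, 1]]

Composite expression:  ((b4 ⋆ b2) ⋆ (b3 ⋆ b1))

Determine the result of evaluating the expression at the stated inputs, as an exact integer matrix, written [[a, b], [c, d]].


[[8, 4], [0, 0]]

(b4 ⋆ b2) = [[-2, 1], [0, 0]]
(b3 ⋆ b1) = [[-2, -1], [4, 2]]
((b4 ⋆ b2) ⋆ (b3 ⋆ b1)) = [[8, 4], [0, 0]]


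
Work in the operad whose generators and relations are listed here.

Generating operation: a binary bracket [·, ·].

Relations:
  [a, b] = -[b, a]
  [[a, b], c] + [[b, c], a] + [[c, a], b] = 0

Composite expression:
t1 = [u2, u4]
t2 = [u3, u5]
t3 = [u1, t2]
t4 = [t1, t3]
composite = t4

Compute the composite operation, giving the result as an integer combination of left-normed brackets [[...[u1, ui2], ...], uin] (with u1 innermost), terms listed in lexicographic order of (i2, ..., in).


-[[[[u1, u3], u5], u2], u4] + [[[[u1, u3], u5], u4], u2] + [[[[u1, u5], u3], u2], u4] - [[[[u1, u5], u3], u4], u2]

A multilinear Lie element is pinned by u1-initial words (u1 innermost).
Composite bracket: [[u2, u4], [u1, [u3, u5]]]
The bracket unfolds into 16 signed words via [a, b] = ab - ba (2^4 = 16).
Words beginning with u1 determine it all:
  word u1u3u5u2u4 has sign -1, contributing -[[[[u1, u3], u5], u2], u4]
  word u1u3u5u4u2 has sign +1, contributing +[[[[u1, u3], u5], u4], u2]
  word u1u5u3u2u4 has sign +1, contributing +[[[[u1, u5], u3], u2], u4]
  word u1u5u3u4u2 has sign -1, contributing -[[[[u1, u5], u3], u4], u2]


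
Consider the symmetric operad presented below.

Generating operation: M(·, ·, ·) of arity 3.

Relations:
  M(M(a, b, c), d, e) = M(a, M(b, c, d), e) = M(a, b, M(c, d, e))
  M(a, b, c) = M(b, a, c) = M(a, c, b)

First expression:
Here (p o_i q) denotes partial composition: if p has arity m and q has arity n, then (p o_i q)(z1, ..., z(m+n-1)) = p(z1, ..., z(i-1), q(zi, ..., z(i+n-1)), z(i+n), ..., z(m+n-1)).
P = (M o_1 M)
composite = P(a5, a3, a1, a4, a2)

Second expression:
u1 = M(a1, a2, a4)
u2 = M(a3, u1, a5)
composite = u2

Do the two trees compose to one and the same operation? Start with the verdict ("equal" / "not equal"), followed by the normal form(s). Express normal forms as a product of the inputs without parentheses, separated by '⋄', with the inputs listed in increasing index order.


equal: each reduces to a1 ⋄ a2 ⋄ a3 ⋄ a4 ⋄ a5

The first expression reduces to a1 ⋄ a2 ⋄ a3 ⋄ a4 ⋄ a5
The second expression reduces to a1 ⋄ a2 ⋄ a3 ⋄ a4 ⋄ a5
The forms coincide; equal.


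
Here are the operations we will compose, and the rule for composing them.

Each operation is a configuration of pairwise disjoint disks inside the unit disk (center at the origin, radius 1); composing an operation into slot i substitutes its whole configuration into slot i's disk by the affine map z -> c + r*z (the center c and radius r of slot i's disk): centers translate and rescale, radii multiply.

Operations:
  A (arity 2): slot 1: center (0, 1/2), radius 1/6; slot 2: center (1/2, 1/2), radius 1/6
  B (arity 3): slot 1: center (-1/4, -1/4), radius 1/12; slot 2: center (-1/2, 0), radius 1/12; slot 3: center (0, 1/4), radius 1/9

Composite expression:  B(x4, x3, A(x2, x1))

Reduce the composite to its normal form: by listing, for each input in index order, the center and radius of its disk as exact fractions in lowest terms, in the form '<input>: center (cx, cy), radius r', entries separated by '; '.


x1: center (1/18, 11/36), radius 1/54; x2: center (0, 11/36), radius 1/54; x3: center (-1/2, 0), radius 1/12; x4: center (-1/4, -1/4), radius 1/12

Nesting under B composes maps z -> c + r*z down each x-path.
x4 passes through 1 substitution, ending at center (-1/4, -1/4), radius 1/12
x3 passes through 1 substitution, ending at center (-1/2, 0), radius 1/12
x2 passes through 2 substitutions, ending at center (0, 11/36), radius 1/54
x1 passes through 2 substitutions, ending at center (1/18, 11/36), radius 1/54


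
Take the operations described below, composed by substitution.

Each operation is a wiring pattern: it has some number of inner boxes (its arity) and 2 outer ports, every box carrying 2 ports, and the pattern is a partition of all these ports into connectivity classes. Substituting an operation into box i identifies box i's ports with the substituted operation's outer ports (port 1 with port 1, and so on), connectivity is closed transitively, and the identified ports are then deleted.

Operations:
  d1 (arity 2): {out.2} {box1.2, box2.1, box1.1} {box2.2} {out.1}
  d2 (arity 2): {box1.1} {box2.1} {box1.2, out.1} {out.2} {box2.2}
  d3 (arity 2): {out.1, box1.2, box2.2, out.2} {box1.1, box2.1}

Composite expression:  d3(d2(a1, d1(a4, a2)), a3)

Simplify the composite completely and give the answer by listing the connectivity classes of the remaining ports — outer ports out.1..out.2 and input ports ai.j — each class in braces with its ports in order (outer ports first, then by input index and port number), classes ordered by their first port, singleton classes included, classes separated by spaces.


{out.1, out.2, a3.2} {a1.1} {a1.2, a3.1} {a2.1, a4.1, a4.2} {a2.2}

Two ports join when wires chain via d3-identified ports.
d1 over (a4, a2) gives {out.1} {out.2} {a2.1, a4.1, a4.2} {a2.2}, out.j being that stage's outer ports
d2 over (a1, a4, a2) gives {out.1, a1.2} {out.2} {a1.1} {a2.1, a4.1, a4.2} {a2.2}, out.j being that stage's outer ports
d3 over (a1, a4, a2, a3) gives {out.1, out.2, a3.2} {a1.1} {a1.2, a3.1} {a2.1, a4.1, a4.2} {a2.2}, out.j being that stage's outer ports


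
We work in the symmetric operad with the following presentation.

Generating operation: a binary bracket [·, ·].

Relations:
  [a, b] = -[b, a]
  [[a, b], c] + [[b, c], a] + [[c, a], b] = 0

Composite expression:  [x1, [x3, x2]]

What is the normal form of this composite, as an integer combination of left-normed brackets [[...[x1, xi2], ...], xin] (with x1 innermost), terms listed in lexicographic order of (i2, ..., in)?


-[[x1, x2], x3] + [[x1, x3], x2]

In the tensor algebra, words opening x1 carry the x1-anchored form.
Composite bracket: [x1, [x3, x2]]
The bracket unfolds into 4 signed words via [a, b] = ab - ba (2^2 = 4).
The x1-initial words carry the normal form:
  from x1x2x3, sign -1: term -[[x1, x2], x3]
  from x1x3x2, sign +1: term +[[x1, x3], x2]


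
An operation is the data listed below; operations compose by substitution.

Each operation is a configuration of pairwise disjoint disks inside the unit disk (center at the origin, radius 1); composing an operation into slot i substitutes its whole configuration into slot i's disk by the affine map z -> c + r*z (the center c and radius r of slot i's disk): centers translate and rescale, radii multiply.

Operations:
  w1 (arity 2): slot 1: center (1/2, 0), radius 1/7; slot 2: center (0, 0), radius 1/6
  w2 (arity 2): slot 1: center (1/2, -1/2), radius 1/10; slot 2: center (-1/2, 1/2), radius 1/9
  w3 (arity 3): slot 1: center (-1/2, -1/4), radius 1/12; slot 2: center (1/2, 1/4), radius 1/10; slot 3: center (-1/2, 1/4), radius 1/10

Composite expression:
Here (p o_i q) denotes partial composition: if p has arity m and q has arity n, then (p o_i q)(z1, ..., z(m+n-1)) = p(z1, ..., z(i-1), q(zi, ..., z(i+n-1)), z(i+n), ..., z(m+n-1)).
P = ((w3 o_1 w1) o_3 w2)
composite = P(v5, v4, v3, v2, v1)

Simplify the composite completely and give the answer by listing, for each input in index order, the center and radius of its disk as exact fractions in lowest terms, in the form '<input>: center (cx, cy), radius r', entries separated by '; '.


v1: center (-1/2, 1/4), radius 1/10; v2: center (9/20, 3/10), radius 1/90; v3: center (11/20, 1/5), radius 1/100; v4: center (-1/2, -1/4), radius 1/72; v5: center (-11/24, -1/4), radius 1/84

Each v-disk chains the slot maps above it in w3; radii multiply.
tracing v5 down its 2-map path: center (-11/24, -1/4), radius 1/84
tracing v4 down its 2-map path: center (-1/2, -1/4), radius 1/72
tracing v3 down its 2-map path: center (11/20, 1/5), radius 1/100
tracing v2 down its 2-map path: center (9/20, 3/10), radius 1/90
tracing v1 down its 1-map path: center (-1/2, 1/4), radius 1/10


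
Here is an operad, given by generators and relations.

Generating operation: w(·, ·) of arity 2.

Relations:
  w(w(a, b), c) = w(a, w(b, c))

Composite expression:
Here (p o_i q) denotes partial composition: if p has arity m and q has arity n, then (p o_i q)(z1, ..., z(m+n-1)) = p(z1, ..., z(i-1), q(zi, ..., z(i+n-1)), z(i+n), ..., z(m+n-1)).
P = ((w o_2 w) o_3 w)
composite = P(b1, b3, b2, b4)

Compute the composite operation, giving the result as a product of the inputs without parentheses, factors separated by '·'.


b1 · b3 · b2 · b4

Under associativity of w, the answer is the b's in reading order.
w(b2, b4) spells out as b2 · b4
w(b3, w(b2, b4)) spells out as b3 · b2 · b4
w(b1, w(b3, w(b2, b4))) spells out as b1 · b3 · b2 · b4


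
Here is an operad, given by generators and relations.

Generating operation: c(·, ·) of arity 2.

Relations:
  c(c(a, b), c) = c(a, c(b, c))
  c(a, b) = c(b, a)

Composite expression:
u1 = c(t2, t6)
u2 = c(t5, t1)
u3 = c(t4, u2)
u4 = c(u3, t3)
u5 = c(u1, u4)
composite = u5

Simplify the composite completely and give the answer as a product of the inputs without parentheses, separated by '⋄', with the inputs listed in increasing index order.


t1 ⋄ t2 ⋄ t3 ⋄ t4 ⋄ t5 ⋄ t6

Reordering under c is free, so list the t-inputs canonically.
c(t2, t6) unparenthesizes to t2 ⋄ t6
c(t5, t1) unparenthesizes to t5 ⋄ t1
c(t4, c(t5, t1)) unparenthesizes to t4 ⋄ t5 ⋄ t1
c(c(t4, c(t5, t1)), t3) unparenthesizes to t4 ⋄ t5 ⋄ t1 ⋄ t3
c(c(t2, t6), c(c(t4, c(t5, t1)), t3)) unparenthesizes to t2 ⋄ t6 ⋄ t4 ⋄ t5 ⋄ t1 ⋄ t3
reordering the factors by index: t1 ⋄ t2 ⋄ t3 ⋄ t4 ⋄ t5 ⋄ t6


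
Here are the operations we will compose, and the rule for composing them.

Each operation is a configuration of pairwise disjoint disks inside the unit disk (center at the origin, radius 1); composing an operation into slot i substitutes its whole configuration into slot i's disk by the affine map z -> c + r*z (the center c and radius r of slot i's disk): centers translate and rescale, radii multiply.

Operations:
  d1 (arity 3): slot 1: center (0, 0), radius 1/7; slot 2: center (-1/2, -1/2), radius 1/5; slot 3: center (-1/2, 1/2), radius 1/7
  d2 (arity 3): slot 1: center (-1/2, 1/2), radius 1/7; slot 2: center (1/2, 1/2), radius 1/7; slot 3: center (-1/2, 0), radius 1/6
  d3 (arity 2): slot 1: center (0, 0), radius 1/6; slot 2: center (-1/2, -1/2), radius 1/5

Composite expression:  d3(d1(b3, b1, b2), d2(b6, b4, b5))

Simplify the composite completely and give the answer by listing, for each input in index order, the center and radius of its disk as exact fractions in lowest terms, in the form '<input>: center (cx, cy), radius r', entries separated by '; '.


b1: center (-1/12, -1/12), radius 1/30; b2: center (-1/12, 1/12), radius 1/42; b3: center (0, 0), radius 1/42; b4: center (-2/5, -2/5), radius 1/35; b5: center (-3/5, -1/2), radius 1/30; b6: center (-3/5, -2/5), radius 1/35

Only the slot chain above each b matters under d3; compose those maps.
input b3: applying the 2 nested substitutions gives center (0, 0), radius 1/42
input b1: applying the 2 nested substitutions gives center (-1/12, -1/12), radius 1/30
input b2: applying the 2 nested substitutions gives center (-1/12, 1/12), radius 1/42
input b6: applying the 2 nested substitutions gives center (-3/5, -2/5), radius 1/35
input b4: applying the 2 nested substitutions gives center (-2/5, -2/5), radius 1/35
input b5: applying the 2 nested substitutions gives center (-3/5, -1/2), radius 1/30
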